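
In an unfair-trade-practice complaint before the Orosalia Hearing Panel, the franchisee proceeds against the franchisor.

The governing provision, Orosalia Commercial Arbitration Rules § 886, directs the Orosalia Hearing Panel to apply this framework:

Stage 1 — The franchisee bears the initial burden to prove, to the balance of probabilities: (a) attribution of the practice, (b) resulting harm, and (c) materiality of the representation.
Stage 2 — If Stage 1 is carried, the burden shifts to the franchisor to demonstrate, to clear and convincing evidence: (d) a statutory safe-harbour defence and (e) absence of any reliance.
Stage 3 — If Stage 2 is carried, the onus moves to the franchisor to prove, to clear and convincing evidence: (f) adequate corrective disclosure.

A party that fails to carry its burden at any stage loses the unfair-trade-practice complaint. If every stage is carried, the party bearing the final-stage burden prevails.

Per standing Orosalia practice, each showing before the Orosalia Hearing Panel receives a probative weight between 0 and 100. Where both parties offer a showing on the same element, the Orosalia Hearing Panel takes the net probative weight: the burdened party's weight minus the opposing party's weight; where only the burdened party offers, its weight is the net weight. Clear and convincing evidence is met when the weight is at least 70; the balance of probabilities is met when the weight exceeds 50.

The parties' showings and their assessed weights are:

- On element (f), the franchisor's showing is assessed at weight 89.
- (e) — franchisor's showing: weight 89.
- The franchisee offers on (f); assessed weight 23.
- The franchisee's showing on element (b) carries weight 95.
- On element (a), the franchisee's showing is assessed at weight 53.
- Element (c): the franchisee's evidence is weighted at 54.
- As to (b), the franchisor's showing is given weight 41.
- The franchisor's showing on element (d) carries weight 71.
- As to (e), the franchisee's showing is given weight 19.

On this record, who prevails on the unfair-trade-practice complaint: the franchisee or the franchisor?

franchisee

At Stage 1 the franchisee must meet the balance of probabilities (weight exceeds 50): on (a) the weight is 53, which does exceed 50, so (a) meets the standard; on (b) the weight is 95 less the opposing 41 gives net 54, which does exceed 50, so (b) meets the standard; on (c) the weight is 54, > 50, so (c) meets the standard.
  The franchisee carries Stage 1; the franchisor now bears the burden.
At Stage 2 the franchisor must meet clear and convincing evidence (weight is at least 70): on (d) the weight is 71, which does reach 70, so (d) meets the standard; on (e) the weight is 89 less the opposing 19 gives net 70, which does reach 70, so (e) meets the standard.
  All elements met. The franchisor retains the burden for Stage 3.
At Stage 3 the franchisor must meet clear and convincing evidence (weight is at least 70): on (f) the weight is 89 less the opposing 23 gives net 66, < 70, so (f) does not meet the standard.
  Not every element is met, so the franchisor fails to carry Stage 3.
The analysis ends at Stage 3; the franchisee prevails.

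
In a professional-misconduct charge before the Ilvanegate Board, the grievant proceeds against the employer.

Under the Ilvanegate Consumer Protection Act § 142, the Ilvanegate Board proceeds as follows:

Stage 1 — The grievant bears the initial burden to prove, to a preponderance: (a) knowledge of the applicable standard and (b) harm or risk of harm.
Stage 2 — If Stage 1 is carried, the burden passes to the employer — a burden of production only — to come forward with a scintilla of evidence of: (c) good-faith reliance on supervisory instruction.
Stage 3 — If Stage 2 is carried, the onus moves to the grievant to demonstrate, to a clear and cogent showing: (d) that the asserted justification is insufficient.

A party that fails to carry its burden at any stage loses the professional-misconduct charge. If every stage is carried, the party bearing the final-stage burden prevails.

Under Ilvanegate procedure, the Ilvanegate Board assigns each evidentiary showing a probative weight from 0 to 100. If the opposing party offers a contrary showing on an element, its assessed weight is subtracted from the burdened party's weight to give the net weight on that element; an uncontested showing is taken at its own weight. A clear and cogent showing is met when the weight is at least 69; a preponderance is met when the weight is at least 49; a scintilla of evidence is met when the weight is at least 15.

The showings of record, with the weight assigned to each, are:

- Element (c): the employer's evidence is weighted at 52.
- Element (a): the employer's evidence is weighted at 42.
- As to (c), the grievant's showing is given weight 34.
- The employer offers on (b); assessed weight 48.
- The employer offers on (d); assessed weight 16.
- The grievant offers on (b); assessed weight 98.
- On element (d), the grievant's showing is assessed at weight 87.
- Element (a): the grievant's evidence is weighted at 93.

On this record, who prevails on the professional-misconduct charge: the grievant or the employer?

At Stage 1 the grievant must meet a preponderance (weight is at least 49): on (a) the weight is 93 less the opposing 42 gives net 51, ≥ 49, so (a) meets the standard; on (b) the weight is 98 less the opposing 48 gives net 50, ≥ 49, so (b) meets the standard.
  Stage 1 carried; the burden shifts to the employer.
At Stage 2 the employer must meet a scintilla of evidence (weight is at least 15): on (c) the weight is 52 less the opposing 34 gives net 18, ≥ 15, so (c) meets the standard.
  All elements met. The burden passes to the grievant.
At Stage 3 the grievant must meet a clear and cogent showing (weight is at least 69): on (d) the weight is 87 less the opposing 16 gives net 71, which does reach 69, so (d) meets the standard.
  Stage 3 carried; the final stage is satisfied.
Every stage carried; the grievant prevails.

grievant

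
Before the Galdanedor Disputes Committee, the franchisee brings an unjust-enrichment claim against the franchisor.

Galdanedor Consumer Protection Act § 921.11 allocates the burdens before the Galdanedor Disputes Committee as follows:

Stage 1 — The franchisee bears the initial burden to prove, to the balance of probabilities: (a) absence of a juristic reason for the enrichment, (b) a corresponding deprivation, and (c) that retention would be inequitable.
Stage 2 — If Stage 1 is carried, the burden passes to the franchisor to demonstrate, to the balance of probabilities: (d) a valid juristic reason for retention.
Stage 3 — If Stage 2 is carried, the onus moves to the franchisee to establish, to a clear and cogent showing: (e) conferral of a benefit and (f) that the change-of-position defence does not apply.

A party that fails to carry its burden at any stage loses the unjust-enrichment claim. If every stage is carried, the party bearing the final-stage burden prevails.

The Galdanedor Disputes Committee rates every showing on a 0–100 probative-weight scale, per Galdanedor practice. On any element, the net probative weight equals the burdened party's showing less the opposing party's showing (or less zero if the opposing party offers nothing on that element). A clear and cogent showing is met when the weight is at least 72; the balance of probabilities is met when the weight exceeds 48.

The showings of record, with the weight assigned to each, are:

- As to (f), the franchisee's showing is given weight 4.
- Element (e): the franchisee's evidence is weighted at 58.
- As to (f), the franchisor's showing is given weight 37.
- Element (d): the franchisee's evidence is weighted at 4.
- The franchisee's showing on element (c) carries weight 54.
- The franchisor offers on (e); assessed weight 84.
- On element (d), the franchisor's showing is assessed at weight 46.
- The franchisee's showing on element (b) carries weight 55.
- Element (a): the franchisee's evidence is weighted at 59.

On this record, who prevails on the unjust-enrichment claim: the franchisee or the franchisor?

At Stage 1 the franchisee must meet the balance of probabilities (weight exceeds 48): on (a) the weight is 59, which does exceed 48, so (a) meets the standard; on (b) the weight is 55, > 48, so (b) meets the standard; on (c) the weight is 54, > 48, so (c) meets the standard.
  The franchisee carries Stage 1; the franchisor now bears the burden.
At Stage 2 the franchisor must meet the balance of probabilities (weight exceeds 48): on (d) the weight is 46 less the opposing 4 gives net 42, ≤ 48, so (d) does not meet the standard.
  The franchisor does not carry Stage 2.
So the franchisee prevails.

franchisee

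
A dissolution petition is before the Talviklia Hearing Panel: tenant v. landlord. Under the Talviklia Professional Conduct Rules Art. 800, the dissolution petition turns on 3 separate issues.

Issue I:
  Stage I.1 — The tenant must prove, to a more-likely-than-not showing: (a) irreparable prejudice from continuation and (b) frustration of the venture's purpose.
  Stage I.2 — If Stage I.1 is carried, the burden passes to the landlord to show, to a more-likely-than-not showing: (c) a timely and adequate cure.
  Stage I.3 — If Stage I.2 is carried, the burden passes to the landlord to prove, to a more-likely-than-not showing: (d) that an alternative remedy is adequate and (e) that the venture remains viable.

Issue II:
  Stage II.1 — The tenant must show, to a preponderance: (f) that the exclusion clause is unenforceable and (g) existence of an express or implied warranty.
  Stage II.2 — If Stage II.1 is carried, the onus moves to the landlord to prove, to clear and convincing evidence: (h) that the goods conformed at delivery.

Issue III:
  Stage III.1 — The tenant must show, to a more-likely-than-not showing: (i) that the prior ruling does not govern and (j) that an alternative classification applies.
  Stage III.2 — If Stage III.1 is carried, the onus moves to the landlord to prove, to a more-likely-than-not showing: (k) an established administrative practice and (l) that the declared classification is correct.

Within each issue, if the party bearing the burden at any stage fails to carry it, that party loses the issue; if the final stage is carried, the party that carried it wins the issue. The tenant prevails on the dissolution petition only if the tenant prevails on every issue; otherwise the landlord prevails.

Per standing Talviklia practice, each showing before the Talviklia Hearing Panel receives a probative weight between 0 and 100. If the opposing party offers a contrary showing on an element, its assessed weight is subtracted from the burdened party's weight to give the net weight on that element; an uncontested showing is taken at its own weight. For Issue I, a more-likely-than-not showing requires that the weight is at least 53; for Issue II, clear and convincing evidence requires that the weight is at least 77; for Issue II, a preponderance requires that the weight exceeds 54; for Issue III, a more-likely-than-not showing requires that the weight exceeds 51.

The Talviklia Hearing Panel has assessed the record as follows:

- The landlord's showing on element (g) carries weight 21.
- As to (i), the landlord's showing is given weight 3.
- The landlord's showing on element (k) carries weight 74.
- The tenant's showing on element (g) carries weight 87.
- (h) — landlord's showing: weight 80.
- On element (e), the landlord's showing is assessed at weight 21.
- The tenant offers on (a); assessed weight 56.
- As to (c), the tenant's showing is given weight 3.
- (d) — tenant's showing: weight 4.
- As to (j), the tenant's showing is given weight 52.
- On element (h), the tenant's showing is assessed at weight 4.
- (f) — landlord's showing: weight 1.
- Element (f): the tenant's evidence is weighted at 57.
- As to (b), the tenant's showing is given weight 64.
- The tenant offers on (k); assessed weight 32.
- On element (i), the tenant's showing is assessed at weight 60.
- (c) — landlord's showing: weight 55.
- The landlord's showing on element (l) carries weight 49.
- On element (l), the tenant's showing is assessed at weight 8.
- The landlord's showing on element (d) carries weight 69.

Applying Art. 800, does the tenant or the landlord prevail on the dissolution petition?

— Issue I —
At Stage I.1 the tenant must meet a more-likely-than-not showing (weight is at least 53): on (a) the weight is 56, ≥ 53, so (a) meets the standard; on (b) the weight is 64, ≥ 53, so (b) meets the standard.
  The tenant carries Stage I.1; the landlord now bears the burden.
At Stage I.2 the landlord must meet a more-likely-than-not showing (weight is at least 53): on (c) the weight is 55 less the opposing 3 gives net 52, < 53, so (c) does not meet the standard.
  Not every element is met, so the landlord fails to carry Stage I.2.
The analysis ends at Stage I.2; the tenant prevails on this issue.
— Issue II —
Stage II.1 (tenant, a preponderance, weight exceeds 54): (f) net 57−1=56 > 54 — meets; (g) net 87−21=66 > 54 — meets.
  The tenant carries Stage II.1; the landlord now bears the burden.
Stage II.2 (landlord, clear and convincing evidence, weight is at least 77): (h) net 80−4=76 < 77 — fails.
  The landlord does not carry Stage II.2.
The tenant prevails on this issue.
— Issue III —
At Stage III.1 the tenant must meet a more-likely-than-not showing (weight exceeds 51): on (i) the weight is 60 less the opposing 3 gives net 57, > 51, so (i) meets the standard; on (j) the weight is 52, which does exceed 51, so (j) meets the standard.
  Stage III.1 carried; the burden shifts to the landlord.
At Stage III.2 the landlord must meet a more-likely-than-not showing (weight exceeds 51): on (k) the weight is 74 less the opposing 32 gives net 42, which does not exceed 51, so (k) does not meet the standard; on (l) the weight is 49 less the opposing 8 gives net 41, which does not exceed 51, so (l) does not meet the standard.
  The landlord does not carry Stage III.2.
So the tenant prevails on this issue.
Per-issue: Issue I → tenant; Issue II → tenant; Issue III → tenant. The tenant must prevail on every issue; overall, the tenant prevails.

tenant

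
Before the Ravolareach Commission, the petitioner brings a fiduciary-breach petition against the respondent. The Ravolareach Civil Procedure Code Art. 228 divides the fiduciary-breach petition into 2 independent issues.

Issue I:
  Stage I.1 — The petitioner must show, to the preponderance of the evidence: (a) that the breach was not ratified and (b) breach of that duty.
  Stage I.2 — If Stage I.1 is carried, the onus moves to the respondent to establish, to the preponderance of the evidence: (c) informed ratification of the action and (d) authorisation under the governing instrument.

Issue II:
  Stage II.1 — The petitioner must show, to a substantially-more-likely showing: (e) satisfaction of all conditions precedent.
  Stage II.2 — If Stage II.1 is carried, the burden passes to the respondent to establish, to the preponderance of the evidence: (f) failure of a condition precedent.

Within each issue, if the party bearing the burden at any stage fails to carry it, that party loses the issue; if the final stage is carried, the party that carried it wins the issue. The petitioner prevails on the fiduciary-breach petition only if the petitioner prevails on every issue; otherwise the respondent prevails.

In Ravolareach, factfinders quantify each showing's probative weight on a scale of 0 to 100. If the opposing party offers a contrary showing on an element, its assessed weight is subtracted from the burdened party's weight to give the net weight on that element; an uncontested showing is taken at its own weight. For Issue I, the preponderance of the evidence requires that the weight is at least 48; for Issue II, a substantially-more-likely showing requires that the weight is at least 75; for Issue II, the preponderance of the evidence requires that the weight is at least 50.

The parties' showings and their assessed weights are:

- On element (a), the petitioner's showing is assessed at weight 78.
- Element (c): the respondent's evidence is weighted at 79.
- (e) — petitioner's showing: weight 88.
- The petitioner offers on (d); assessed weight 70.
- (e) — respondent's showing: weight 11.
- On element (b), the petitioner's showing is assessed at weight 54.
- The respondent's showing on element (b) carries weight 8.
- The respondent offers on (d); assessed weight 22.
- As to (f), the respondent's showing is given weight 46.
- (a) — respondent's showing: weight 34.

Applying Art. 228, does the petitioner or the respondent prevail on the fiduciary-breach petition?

respondent

— Issue I —
At Stage I.1 the petitioner must meet the preponderance of the evidence (weight is at least 48): on (a) the weight is 78 less the opposing 34 gives net 44, < 48, so (a) does not meet the standard; on (b) the weight is 54 less the opposing 8 gives net 46, < 48, so (b) does not meet the standard.
  Stage I.1 not carried; the petitioner fails its burden.
So the respondent prevails on this issue.
— Issue II —
Stage II.1 (petitioner, a substantially-more-likely showing, weight is at least 75): (e) net 88−11=77 ≥ 75 — meets.
  The petitioner carries Stage II.1; the respondent now bears the burden.
Stage II.2 (respondent, the preponderance of the evidence, weight is at least 50): (f) 46 < 50 — fails.
  The respondent does not carry Stage II.2.
The petitioner prevails on this issue.
Per-issue: Issue I → respondent; Issue II → petitioner. The petitioner must prevail on every issue; overall, the respondent prevails.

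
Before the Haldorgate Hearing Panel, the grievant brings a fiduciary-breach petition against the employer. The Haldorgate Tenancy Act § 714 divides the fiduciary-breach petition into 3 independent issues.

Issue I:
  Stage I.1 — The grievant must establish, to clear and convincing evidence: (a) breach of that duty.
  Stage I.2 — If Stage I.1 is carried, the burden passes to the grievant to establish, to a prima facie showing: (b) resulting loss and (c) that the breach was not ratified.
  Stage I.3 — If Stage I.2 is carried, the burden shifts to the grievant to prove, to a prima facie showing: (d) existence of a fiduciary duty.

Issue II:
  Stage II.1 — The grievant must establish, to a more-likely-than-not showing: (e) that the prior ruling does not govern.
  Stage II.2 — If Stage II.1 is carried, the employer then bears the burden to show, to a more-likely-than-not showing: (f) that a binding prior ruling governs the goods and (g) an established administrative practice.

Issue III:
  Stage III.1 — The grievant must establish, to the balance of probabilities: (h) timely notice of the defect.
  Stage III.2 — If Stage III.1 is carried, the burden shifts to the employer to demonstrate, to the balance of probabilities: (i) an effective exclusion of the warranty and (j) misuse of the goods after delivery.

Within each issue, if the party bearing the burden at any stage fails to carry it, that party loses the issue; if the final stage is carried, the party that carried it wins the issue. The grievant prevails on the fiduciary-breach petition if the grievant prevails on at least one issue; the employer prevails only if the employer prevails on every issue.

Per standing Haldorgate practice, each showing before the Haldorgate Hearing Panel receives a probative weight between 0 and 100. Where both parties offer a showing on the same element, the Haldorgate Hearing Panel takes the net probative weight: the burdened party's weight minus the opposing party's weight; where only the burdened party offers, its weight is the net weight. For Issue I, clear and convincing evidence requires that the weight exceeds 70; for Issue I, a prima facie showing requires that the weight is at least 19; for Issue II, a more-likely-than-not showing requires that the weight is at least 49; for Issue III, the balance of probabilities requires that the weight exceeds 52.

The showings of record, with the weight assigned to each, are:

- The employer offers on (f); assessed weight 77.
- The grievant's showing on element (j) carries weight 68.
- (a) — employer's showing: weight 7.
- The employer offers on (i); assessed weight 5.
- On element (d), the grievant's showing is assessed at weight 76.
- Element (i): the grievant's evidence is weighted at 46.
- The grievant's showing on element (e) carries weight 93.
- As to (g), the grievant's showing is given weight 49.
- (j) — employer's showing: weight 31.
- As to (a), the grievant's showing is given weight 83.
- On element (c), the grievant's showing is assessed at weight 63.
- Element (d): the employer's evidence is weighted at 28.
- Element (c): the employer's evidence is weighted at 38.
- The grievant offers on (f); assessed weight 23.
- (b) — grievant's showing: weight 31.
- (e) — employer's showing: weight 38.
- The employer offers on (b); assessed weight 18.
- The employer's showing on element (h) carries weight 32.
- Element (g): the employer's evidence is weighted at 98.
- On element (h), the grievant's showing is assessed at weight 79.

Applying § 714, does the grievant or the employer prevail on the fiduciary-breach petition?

employer

— Issue I —
Stage I.1 (grievant, clear and convincing evidence, weight exceeds 70): (a) net 83−7=76 > 70 — meets.
  Stage I.1 is satisfied; the grievant continues to bear the burden.
Stage I.2 (grievant, a prima facie showing, weight is at least 19): (b) net 31−18=13 < 19 — fails; (c) net 63−38=25 ≥ 19 — meets.
  Stage I.2 not carried; the grievant fails its burden.
So the employer prevails on this issue.
— Issue II —
At Stage II.1 the grievant must meet a more-likely-than-not showing (weight is at least 49): on (e) the weight is 93 less the opposing 38 gives net 55, which does reach 49, so (e) meets the standard.
  All elements met. The burden passes to the employer.
At Stage II.2 the employer must meet a more-likely-than-not showing (weight is at least 49): on (f) the weight is 77 less the opposing 23 gives net 54, which does reach 49, so (f) meets the standard; on (g) the weight is 98 less the opposing 49 gives net 49, which does reach 49, so (g) meets the standard.
  The employer carries the last stage.
All stages carried — the employer prevails on this issue.
— Issue III —
Stage III.1 — burden on grievant; standard: the balance of probabilities (weight exceeds 52).
    (h): 79 − 32 = 47 ≤ 52 [not met]
  The grievant does not carry Stage III.1.
The employer prevails on this issue.
Per-issue: Issue I → employer; Issue II → employer; Issue III → employer. The grievant must prevail on at least one issue; overall, the employer prevails.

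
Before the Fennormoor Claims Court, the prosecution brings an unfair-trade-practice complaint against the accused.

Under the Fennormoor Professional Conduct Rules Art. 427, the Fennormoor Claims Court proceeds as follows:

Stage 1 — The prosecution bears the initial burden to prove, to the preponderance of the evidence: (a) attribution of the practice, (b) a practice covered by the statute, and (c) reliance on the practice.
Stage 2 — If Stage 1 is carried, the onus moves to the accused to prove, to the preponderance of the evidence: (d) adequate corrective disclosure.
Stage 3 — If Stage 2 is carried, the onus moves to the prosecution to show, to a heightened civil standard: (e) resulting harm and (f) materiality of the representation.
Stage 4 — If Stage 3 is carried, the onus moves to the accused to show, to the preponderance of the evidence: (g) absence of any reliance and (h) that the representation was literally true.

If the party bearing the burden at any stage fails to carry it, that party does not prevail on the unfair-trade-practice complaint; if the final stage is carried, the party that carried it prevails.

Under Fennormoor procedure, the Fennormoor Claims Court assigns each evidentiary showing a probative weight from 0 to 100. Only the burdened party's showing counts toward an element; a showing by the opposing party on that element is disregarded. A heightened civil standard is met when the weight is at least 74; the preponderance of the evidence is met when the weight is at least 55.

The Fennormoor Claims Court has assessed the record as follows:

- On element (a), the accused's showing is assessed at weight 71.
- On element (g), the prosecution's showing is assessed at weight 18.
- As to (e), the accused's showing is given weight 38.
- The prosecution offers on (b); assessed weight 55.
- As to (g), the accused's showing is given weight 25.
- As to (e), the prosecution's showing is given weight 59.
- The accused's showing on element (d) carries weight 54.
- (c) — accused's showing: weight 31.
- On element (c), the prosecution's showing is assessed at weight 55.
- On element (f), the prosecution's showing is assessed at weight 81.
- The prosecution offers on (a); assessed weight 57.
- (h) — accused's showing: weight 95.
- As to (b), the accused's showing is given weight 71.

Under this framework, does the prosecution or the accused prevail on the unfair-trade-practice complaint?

prosecution

Stage 1 (prosecution, the preponderance of the evidence, weight is at least 55): (a) 57 (accused's 71 disregarded) ≥ 55 — meets; (b) 55 (accused's 71 disregarded) ≥ 55 — meets; (c) 55 (accused's 31 disregarded) ≥ 55 — meets.
  The prosecution carries Stage 1; the accused now bears the burden.
Stage 2 (accused, the preponderance of the evidence, weight is at least 55): (d) 54 < 55 — fails.
  Not every element is met, so the accused fails to carry Stage 2.
So the prosecution prevails.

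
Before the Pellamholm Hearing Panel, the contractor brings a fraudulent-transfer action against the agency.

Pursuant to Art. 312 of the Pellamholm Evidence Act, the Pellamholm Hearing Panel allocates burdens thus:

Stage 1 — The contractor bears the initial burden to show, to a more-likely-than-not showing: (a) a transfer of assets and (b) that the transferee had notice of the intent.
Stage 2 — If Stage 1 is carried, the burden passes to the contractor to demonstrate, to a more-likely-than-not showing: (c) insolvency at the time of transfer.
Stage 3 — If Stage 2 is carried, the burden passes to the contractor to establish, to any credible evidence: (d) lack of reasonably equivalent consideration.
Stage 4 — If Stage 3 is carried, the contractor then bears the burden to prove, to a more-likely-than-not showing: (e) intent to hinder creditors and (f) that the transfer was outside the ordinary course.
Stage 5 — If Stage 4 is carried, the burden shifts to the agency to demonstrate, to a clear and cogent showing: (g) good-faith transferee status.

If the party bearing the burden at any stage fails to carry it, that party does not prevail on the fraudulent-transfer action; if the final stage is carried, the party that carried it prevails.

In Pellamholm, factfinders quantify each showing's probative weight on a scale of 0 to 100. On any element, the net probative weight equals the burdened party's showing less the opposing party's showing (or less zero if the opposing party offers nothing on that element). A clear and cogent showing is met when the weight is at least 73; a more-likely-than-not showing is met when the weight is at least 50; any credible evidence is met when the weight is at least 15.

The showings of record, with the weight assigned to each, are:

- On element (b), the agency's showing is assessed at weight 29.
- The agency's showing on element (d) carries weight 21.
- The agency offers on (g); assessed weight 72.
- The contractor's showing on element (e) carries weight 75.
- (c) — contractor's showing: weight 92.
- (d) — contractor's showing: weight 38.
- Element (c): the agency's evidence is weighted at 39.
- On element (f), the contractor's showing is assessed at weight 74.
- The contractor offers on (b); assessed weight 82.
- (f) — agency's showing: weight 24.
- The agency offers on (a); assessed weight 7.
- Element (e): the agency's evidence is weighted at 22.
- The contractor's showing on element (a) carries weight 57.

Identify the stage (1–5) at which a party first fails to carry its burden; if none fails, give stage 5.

stage 5

At Stage 1 the contractor must meet a more-likely-than-not showing (weight is at least 50): on (a) the weight is 57 less the opposing 7 gives net 50, ≥ 50, so (a) meets the standard; on (b) the weight is 82 less the opposing 29 gives net 53, which does reach 50, so (b) meets the standard.
  All elements met. The contractor retains the burden for Stage 2.
At Stage 2 the contractor must meet a more-likely-than-not showing (weight is at least 50): on (c) the weight is 92 less the opposing 39 gives net 53, which does reach 50, so (c) meets the standard.
  Stage 2 carried; the burden remains with the contractor.
At Stage 3 the contractor must meet any credible evidence (weight is at least 15): on (d) the weight is 38 less the opposing 21 gives net 17, which does reach 15, so (d) meets the standard.
  Stage 3 is satisfied; the contractor continues to bear the burden.
At Stage 4 the contractor must meet a more-likely-than-not showing (weight is at least 50): on (e) the weight is 75 less the opposing 22 gives net 53, which does reach 50, so (e) meets the standard; on (f) the weight is 74 less the opposing 24 gives net 50, which does reach 50, so (f) meets the standard.
  The contractor carries Stage 4; the agency now bears the burden.
At Stage 5 the agency must meet a clear and cogent showing (weight is at least 73): on (g) the weight is 72, which does not reach 73, so (g) does not meet the standard.
  Not every element is met, so the agency fails to carry Stage 5.
The contractor prevails.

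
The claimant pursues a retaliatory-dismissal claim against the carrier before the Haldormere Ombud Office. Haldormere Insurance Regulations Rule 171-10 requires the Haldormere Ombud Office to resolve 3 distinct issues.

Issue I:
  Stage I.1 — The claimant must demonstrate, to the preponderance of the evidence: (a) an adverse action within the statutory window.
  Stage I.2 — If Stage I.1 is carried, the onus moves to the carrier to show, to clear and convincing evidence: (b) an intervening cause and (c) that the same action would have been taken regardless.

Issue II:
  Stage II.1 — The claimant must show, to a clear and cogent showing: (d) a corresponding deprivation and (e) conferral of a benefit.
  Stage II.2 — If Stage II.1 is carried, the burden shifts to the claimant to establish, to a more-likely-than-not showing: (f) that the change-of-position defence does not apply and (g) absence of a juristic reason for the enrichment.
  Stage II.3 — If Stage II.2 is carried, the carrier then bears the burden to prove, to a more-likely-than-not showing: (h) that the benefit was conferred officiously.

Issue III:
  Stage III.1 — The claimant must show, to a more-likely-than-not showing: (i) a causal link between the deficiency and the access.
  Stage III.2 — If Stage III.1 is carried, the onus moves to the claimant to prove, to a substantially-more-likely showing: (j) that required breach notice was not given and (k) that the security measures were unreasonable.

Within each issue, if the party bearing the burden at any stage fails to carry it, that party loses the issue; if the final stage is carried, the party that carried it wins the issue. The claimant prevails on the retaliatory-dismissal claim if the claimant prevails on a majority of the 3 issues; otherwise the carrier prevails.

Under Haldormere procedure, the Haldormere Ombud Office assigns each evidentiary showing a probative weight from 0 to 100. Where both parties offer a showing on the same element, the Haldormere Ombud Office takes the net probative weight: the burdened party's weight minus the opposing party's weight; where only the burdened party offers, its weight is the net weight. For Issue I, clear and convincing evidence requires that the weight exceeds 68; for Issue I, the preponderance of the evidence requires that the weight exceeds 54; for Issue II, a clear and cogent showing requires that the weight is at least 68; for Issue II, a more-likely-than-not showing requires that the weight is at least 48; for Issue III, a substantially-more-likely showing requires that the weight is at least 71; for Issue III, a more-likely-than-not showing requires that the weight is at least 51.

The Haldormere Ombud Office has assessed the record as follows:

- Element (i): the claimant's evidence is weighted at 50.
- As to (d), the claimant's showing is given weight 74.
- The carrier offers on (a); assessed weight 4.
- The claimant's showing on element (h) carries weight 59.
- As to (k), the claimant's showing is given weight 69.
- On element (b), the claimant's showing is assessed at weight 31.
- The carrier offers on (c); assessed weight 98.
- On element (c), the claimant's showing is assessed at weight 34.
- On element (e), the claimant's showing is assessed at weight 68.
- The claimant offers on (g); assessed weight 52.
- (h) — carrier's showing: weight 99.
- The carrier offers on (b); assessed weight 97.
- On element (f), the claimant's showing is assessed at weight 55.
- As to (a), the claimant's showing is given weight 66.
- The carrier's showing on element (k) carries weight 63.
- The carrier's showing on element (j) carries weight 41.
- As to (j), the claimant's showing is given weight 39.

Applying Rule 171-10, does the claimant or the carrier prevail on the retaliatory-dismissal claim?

— Issue I —
Stage I.1 — burden on claimant; standard: the preponderance of the evidence (weight exceeds 54).
    (a): 66 − 4 = 62 > 54 [met]
  Stage I.1 is satisfied; the onus moves to the carrier.
Stage I.2 — burden on carrier; standard: clear and convincing evidence (weight exceeds 68).
    (b): 97 − 31 = 66 ≤ 68 [not met]
    (c): 98 − 34 = 64 ≤ 68 [not met]
  Stage I.2 not carried; the carrier fails its burden.
So the claimant prevails on this issue.
— Issue II —
Stage II.1 — burden on claimant; standard: a clear and cogent showing (weight is at least 68).
    (d): 74 ≥ 68 [met]
    (e): 68 ≥ 68 [met]
  All elements met. The claimant retains the burden for Stage II.2.
Stage II.2 — burden on claimant; standard: a more-likely-than-not showing (weight is at least 48).
    (f): 55 ≥ 48 [met]
    (g): 52 ≥ 48 [met]
  Stage II.2 is satisfied; the onus moves to the carrier.
Stage II.3 — burden on carrier; standard: a more-likely-than-not showing (weight is at least 48).
    (h): 99 − 59 = 40 < 48 [not met]
  Not every element is met, so the carrier fails to carry Stage II.3.
The claimant prevails on this issue.
— Issue III —
At Stage III.1 the claimant must meet a more-likely-than-not showing (weight is at least 51): on (i) the weight is 50, < 51, so (i) does not meet the standard.
  Stage III.1 not carried; the claimant fails its burden.
So the carrier prevails on this issue.
Per-issue: Issue I → claimant; Issue II → claimant; Issue III → carrier. The claimant must prevail on a majority of issues; overall, the claimant prevails.

claimant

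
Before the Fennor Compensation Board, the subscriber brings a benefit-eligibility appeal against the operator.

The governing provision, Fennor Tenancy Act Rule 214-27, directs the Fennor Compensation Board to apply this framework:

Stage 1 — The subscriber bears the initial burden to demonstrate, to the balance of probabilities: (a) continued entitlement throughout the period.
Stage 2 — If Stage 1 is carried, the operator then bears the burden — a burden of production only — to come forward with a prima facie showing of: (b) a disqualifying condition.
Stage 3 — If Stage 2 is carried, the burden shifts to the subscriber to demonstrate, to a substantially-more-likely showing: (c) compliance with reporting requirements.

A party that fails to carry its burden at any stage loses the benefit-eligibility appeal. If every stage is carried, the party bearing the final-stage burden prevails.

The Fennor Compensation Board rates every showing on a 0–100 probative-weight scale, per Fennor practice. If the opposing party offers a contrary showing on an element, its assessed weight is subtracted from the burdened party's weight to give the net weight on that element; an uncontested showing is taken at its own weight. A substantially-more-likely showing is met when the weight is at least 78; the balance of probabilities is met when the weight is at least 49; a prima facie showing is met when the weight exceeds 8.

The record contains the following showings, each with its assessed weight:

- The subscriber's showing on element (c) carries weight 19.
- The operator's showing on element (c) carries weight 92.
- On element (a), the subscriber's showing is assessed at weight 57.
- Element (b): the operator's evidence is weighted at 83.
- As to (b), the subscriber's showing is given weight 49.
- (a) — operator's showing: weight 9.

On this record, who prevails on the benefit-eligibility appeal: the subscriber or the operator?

At Stage 1 the subscriber must meet the balance of probabilities (weight is at least 49): on (a) the weight is 57 less the opposing 9 gives net 48, < 49, so (a) does not meet the standard.
  Not every element is met, so the subscriber fails to carry Stage 1.
The operator prevails.

operator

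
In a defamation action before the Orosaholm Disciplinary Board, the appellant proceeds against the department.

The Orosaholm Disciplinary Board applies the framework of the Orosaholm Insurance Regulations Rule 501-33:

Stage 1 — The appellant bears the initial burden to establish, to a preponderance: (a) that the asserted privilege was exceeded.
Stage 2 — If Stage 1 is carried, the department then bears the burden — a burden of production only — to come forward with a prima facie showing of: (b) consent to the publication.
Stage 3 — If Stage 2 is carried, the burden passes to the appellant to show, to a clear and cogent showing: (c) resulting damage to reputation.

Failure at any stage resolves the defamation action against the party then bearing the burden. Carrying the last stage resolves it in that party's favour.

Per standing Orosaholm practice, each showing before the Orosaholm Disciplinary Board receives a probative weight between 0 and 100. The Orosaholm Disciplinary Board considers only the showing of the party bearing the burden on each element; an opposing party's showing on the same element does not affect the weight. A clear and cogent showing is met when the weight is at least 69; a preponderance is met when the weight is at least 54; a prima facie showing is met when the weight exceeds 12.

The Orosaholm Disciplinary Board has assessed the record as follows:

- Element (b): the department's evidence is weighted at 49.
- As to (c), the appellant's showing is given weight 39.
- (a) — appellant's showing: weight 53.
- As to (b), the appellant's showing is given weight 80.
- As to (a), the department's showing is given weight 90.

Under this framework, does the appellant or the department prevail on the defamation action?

Stage 1 — burden on appellant; standard: a preponderance (weight is at least 54).
    (a): 53 (department's 90 disregarded) < 54 [not met]
  The appellant does not carry Stage 1.
The department prevails.

department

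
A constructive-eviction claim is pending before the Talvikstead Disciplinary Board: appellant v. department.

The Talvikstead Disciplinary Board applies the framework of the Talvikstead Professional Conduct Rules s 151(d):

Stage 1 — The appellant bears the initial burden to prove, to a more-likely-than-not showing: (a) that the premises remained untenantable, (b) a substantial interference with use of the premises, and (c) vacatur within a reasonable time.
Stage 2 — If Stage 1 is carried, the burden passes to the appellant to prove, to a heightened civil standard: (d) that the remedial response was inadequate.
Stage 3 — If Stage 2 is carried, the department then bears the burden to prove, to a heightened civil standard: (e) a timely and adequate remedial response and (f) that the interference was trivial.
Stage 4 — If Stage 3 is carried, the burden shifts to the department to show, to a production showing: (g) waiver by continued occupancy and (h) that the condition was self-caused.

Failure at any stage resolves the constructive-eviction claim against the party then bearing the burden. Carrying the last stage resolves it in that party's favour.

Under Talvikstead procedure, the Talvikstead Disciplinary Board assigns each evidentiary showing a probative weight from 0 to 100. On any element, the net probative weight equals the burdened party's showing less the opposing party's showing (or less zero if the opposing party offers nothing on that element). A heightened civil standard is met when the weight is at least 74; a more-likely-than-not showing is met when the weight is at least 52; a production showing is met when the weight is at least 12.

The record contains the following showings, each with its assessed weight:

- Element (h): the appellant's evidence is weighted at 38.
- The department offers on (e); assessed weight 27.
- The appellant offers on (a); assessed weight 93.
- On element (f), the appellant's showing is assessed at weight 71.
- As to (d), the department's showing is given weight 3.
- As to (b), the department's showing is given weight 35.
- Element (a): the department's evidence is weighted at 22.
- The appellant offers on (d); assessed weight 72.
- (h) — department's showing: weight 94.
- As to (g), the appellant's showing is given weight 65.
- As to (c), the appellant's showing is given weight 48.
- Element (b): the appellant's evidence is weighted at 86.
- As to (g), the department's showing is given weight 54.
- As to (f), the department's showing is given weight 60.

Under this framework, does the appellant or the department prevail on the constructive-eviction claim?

department

Stage 1 (appellant, a more-likely-than-not showing, weight is at least 52): (a) net 93−22=71 ≥ 52 — meets; (b) net 86−35=51 < 52 — fails; (c) 48 < 52 — fails.
  Stage 1 not carried; the appellant fails its burden.
So the department prevails.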